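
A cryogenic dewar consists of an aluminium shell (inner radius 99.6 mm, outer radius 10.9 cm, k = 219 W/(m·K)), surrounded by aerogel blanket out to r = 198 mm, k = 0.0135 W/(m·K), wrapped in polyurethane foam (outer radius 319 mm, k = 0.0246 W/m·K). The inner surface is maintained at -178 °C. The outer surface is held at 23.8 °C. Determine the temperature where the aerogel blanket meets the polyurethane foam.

Series thermal resistances, inner to outer:
  R_aluminium = (1/0.0996 − 1/0.109)/(4πk) = 0.8658/(4π·219) = 3.146×10^-4 K/W
  R_aerogel blanket = (1/0.109 − 1/0.198)/(4πk) = 4.124/(4π·0.0135) = 24.31 K/W
  R_polyurethane foam = (1/0.198 − 1/0.319)/(4πk) = 1.916/(4π·0.0246) = 6.197 K/W
ΣR = 3.146×10^-4 + 24.31 + 6.197 = 30.51 K/W
Q = ΔT/ΣR = (-178 °C − 23.8 °C)/30.51 = -6.614 W
From the inner boundary to the aerogel blanket/polyurethane foam interface, ΣR_partial = 24.31 K/W.
T_interface = T_in − Q·ΣR_partial = -178 °C − (-6.614)(24.31) = -17.2 °C

T = -17.2 °C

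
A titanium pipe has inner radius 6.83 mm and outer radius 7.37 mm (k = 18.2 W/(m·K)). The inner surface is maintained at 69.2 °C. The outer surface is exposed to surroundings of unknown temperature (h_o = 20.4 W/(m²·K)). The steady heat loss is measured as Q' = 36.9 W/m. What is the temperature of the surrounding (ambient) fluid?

Series resistances:
  R'_titanium = ln(0.00737/0.00683)/(2πk) = 0.07609/(2π·18.2) = 6.654×10^-4 m·K/W
  R'_conv,out = 1/(2πr h) = 1/(2π·0.00737·20.4) = 1.059 m·K/W
ΣR = 1.059 m·K/W
ΔT = Q'·ΣR = 36.9 × 1.059 = 39.08 K
Heat flows outward, so T_out = T_in − ΔT = 69.2 − 39.08 = 30.1 °C

T_out = 30.1 °C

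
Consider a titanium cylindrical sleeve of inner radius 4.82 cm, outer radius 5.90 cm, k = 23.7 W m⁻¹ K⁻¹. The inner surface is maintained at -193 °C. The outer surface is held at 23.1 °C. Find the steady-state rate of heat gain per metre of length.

Q' = 2πk·ΔT/ln(r₂/r₁) = 2π × 23.7 × 216.1 / ln(0.0590/0.0482) = 1.59×10^5 W/m

Q' = 1.59×10^5 W/m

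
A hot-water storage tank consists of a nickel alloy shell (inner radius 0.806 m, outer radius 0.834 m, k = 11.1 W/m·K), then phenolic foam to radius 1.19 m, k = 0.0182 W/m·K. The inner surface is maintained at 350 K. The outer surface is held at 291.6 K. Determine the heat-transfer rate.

Treat each layer as a resistance in series:
  R_nickel alloy = (1/0.806 − 1/0.834)/(4πk) = 0.04165/(4π·11.1) = 2.986×10^-4 K/W
  R_phenolic foam = (1/0.834 − 1/1.19)/(4πk) = 0.3587/(4π·0.0182) = 1.568 K/W
ΣR = 2.986×10^-4 + 1.568 = 1.568 K/W
Q = ΔT/ΣR = (350 K − 291.6 K)/1.568 = 37.2 W

Q = 37.2 W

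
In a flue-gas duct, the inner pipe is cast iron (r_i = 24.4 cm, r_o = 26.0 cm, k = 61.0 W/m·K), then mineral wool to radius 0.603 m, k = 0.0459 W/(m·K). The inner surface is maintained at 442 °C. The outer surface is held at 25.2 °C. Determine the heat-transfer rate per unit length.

Q' = 143 W/m

Series thermal resistances, inner to outer:
  R'_cast iron = ln(0.260/0.244)/(2πk) = 0.06351/(2π·61.0) = 1.657×10^-4 m·K/W
  R'_mineral wool = ln(0.603/0.260)/(2πk) = 0.8412/(2π·0.0459) = 2.917 m·K/W
ΣR = 1.657×10^-4 + 2.917 = 2.917 m·K/W
Q' = ΔT/ΣR = (442 °C − 25.2 °C)/2.917 = 143 W/m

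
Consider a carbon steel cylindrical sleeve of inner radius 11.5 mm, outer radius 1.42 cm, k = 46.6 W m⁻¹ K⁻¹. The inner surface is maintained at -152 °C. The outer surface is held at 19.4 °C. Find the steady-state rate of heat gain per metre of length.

Q' = 238 kW/m

Q' = 2πk·ΔT/ln(r₂/r₁) = 2π × 46.6 × 171.4 / ln(0.0142/0.0115) = 2.38×10^5 W/m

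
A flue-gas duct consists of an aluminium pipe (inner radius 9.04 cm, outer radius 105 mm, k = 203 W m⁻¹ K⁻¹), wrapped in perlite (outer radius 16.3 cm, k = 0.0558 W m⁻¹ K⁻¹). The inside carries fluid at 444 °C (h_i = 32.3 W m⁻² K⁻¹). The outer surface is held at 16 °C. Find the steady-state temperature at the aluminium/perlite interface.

Series thermal resistances, inner to outer:
  R'_conv,in = 1/(2πr h) = 1/(2π·0.0904·32.3) = 0.05451 m·K/W
  R'_aluminium = ln(0.105/0.0904)/(2πk) = 0.1497/(2π·203) = 1.174×10^-4 m·K/W
  R'_perlite = ln(0.163/0.105)/(2πk) = 0.4398/(2π·0.0558) = 1.254 m·K/W
ΣR = 0.05451 + 1.174×10^-4 + 1.254 = 1.309 m·K/W
Q' = ΔT/ΣR = (444 °C − 16 °C)/1.309 = 327.0 W/m
From the inner boundary to the aluminium/perlite interface, ΣR_partial = 0.05463 m·K/W.
T_interface = T_in − Q'·ΣR_partial = 444 °C − (327.0)(0.05463) = 426 °C

T = 426 °C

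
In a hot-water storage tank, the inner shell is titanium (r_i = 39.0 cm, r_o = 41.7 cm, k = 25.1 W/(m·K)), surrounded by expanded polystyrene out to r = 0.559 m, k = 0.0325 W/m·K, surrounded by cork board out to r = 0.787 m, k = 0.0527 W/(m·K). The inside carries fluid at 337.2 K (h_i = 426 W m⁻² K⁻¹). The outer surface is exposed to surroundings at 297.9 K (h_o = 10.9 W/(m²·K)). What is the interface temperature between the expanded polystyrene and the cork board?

T = 311.5 K

Resistance network (inner→outer):
  R_conv,in = 1/(4πr²h) = 1/(4π·0.390²·426) = 0.001228 K/W
  R_titanium = (1/0.390 − 1/0.417)/(4πk) = 0.1660/(4π·25.1) = 5.264×10^-4 K/W
  R_expanded polystyrene = (1/0.417 − 1/0.559)/(4πk) = 0.6092/(4π·0.0325) = 1.492 K/W
  R_cork board = (1/0.559 − 1/0.787)/(4πk) = 0.5183/(4π·0.0527) = 0.7826 K/W
  R_conv,out = 1/(4πr²h) = 1/(4π·0.787²·10.9) = 0.01179 K/W
ΣR = 0.001228 + 5.264×10^-4 + 1.492 + 0.7826 + 0.01179 = 2.288 K/W
Q = ΔT/ΣR = (337.2 K − 297.9 K)/2.288 = 17.18 W
From the inner boundary to the expanded polystyrene/cork board interface, ΣR_partial = 1.494 K/W.
T_interface = T_in − Q·ΣR_partial = 337.2 K − (17.18)(1.494) = 311.5 K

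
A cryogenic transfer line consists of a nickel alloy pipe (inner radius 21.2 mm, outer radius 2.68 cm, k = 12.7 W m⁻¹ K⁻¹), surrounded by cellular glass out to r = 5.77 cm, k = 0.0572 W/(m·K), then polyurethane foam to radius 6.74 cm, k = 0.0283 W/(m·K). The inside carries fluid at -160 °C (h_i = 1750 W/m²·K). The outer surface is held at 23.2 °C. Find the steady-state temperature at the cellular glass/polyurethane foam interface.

Series thermal resistances, inner to outer:
  R'_conv,in = 1/(2πr h) = 1/(2π·0.0212·1750) = 0.004290 m·K/W
  R'_nickel alloy = ln(0.0268/0.0212)/(2πk) = 0.2344/(2π·12.7) = 0.002937 m·K/W
  R'_cellular glass = ln(0.0577/0.0268)/(2πk) = 0.7669/(2π·0.0572) = 2.134 m·K/W
  R'_polyurethane foam = ln(0.0674/0.0577)/(2πk) = 0.1554/(2π·0.0283) = 0.8739 m·K/W
ΣR = 0.004290 + 0.002937 + 2.134 + 0.8739 = 3.015 m·K/W
Q' = ΔT/ΣR = (-160 °C − 23.2 °C)/3.015 = -60.76 W/m
From the inner boundary to the cellular glass/polyurethane foam interface, ΣR_partial = 2.141 m·K/W.
T_interface = T_in − Q'·ΣR_partial = -160 °C − (-60.76)(2.141) = -29.9 °C

T = -29.9 °C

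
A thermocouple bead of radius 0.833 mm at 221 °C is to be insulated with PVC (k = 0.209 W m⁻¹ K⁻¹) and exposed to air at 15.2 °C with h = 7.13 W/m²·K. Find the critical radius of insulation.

For a sphere, r_cr = 2k_ins/h = 2·0.209/7.13 = 0.0586 m = 5.86 cm

r_cr = 5.86 cm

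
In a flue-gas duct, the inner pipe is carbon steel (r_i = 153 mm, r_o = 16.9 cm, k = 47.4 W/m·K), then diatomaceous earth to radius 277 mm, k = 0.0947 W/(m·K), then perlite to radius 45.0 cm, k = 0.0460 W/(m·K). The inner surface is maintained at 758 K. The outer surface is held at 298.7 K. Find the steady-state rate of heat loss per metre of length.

Resistance network (inner→outer):
  R'_carbon steel = ln(0.169/0.153)/(2πk) = 0.09946/(2π·47.4) = 3.340×10^-4 m·K/W
  R'_diatomaceous earth = ln(0.277/0.169)/(2πk) = 0.4941/(2π·0.0947) = 0.8304 m·K/W
  R'_perlite = ln(0.450/0.277)/(2πk) = 0.4852/(2π·0.0460) = 1.679 m·K/W
ΣR = 3.340×10^-4 + 0.8304 + 1.679 = 2.510 m·K/W
Q' = ΔT/ΣR = (758 K − 298.7 K)/2.510 = 183 W/m

Q' = 183 W/m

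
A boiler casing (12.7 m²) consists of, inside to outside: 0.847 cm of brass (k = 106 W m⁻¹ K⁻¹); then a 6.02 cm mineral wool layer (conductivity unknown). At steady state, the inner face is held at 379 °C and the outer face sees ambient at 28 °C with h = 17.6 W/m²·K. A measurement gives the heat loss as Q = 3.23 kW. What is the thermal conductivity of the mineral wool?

k = 0.0455 W/m·K

ΣR = ΔT/Q = |379 − 28|/3230 = 0.1087 K/W
Known resistances:
  R_brass = L/(kA) = 0.00847/(106·12.7) = 6.292×10^-6 K/W
  R_conv,out = 1/(hA) = 1/(17.6·12.7) = 0.004474 K/W
R_mineral wool = ΣR − ΣR_known = 0.1087 − 0.004480 = 0.1042 K/W
L/(kA) = 0.1042 ⇒ k = 0.0602/(0.1042·12.7) = 0.0455 W/m·K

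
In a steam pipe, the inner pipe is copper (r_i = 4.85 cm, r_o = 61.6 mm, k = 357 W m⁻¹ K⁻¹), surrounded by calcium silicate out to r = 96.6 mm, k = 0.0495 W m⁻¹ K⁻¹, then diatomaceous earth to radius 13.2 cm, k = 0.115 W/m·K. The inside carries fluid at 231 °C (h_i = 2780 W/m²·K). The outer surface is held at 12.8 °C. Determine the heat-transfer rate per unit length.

Q' = 116 W/m

Series thermal resistances, inner to outer:
  R'_conv,in = 1/(2πr h) = 1/(2π·0.0485·2780) = 0.001180 m·K/W
  R'_copper = ln(0.0616/0.0485)/(2πk) = 0.2391/(2π·357) = 1.066×10^-4 m·K/W
  R'_calcium silicate = ln(0.0966/0.0616)/(2πk) = 0.4499/(2π·0.0495) = 1.447 m·K/W
  R'_diatomaceous earth = ln(0.132/0.0966)/(2πk) = 0.3122/(2π·0.115) = 0.4321 m·K/W
ΣR = 0.001180 + 1.066×10^-4 + 1.447 + 0.4321 = 1.880 m·K/W
Q' = ΔT/ΣR = (231 °C − 12.8 °C)/1.880 = 116 W/m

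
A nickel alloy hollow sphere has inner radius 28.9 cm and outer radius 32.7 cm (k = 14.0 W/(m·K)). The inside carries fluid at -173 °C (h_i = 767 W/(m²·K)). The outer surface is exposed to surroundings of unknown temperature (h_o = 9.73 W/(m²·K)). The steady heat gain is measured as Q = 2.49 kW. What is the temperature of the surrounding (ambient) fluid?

Sum the resistances:
  R_conv,in = 1/(4πr²h) = 1/(4π·0.289²·767) = 0.001242 K/W
  R_nickel alloy = (1/0.289 − 1/0.327)/(4πk) = 0.4021/(4π·14.0) = 0.002286 K/W
  R_conv,out = 1/(4πr²h) = 1/(4π·0.327²·9.73) = 0.07649 K/W
ΣR = 0.08001 K/W
ΔT = Q·ΣR = 2490 × 0.08001 = 199.2 K
Heat flows inward, so T_out = T_in + ΔT = -173 + 199.2 = 26.2 °C

T_out = 26.2 °C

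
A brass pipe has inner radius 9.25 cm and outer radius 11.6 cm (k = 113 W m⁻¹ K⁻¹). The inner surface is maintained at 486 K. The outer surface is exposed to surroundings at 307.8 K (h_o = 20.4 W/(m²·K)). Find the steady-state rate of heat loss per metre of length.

Q' = 2.64 kW/m

Series thermal resistances, inner to outer:
  R'_brass = ln(0.116/0.0925)/(2πk) = 0.2264/(2π·113) = 3.188×10^-4 m·K/W
  R'_conv,out = 1/(2πr h) = 1/(2π·0.116·20.4) = 0.06726 m·K/W
ΣR = 3.188×10^-4 + 0.06726 = 0.06758 m·K/W
Q' = ΔT/ΣR = (486 K − 307.8 K)/0.06758 = 2640 W/m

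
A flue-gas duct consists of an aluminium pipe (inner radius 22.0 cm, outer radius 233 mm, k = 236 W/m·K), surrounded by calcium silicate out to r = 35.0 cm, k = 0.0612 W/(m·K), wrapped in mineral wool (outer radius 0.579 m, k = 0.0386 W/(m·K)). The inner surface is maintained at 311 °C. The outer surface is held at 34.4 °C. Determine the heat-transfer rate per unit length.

Q' = 88.3 W/m

Series thermal resistances, inner to outer:
  R'_aluminium = ln(0.233/0.220)/(2πk) = 0.05741/(2π·236) = 3.872×10^-5 m·K/W
  R'_calcium silicate = ln(0.350/0.233)/(2πk) = 0.4069/(2π·0.0612) = 1.058 m·K/W
  R'_mineral wool = ln(0.579/0.350)/(2πk) = 0.5034/(2π·0.0386) = 2.075 m·K/W
ΣR = 3.872×10^-5 + 1.058 + 2.075 = 3.133 m·K/W
Q' = ΔT/ΣR = (311 °C − 34.4 °C)/3.133 = 88.3 W/m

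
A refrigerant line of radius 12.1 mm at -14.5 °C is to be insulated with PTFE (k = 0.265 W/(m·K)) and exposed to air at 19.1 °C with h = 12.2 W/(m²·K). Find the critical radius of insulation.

r_cr = 2.17 cm

For a cylinder, r_cr = k_ins/h = 0.265/12.2 = 0.0217 m = 2.17 cm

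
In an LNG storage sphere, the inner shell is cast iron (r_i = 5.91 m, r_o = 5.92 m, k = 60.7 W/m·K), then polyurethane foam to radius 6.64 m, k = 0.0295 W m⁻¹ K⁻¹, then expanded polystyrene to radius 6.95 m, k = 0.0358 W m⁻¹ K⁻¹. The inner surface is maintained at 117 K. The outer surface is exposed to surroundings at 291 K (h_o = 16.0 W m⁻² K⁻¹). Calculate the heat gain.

Series thermal resistances, inner to outer:
  R_cast iron = (1/5.91 − 1/5.92)/(4πk) = 2.858×10^-4/(4π·60.7) = 3.747×10^-7 K/W
  R_polyurethane foam = (1/5.92 − 1/6.64)/(4πk) = 0.01832/(4π·0.0295) = 0.04941 K/W
  R_expanded polystyrene = (1/6.64 − 1/6.95)/(4πk) = 0.006718/(4π·0.0358) = 0.01493 K/W
  R_conv,out = 1/(4πr²h) = 1/(4π·6.95²·16.0) = 1.030×10^-4 K/W
ΣR = 3.747×10^-7 + 0.04941 + 0.01493 + 1.030×10^-4 = 0.06444 K/W
Q = ΔT/ΣR = (117 K − 291 K)/0.06444 = -2700 W
(Negative Q ⇒ heat flows inward; heat gain = 2700 W.)

Q = 2.70 kW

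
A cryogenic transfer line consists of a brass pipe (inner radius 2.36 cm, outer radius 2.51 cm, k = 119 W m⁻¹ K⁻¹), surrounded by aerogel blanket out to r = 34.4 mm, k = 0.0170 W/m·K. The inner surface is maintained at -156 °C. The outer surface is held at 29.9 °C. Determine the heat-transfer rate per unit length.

Q' = 63.0 W/m

Resistance network (inner→outer):
  R'_brass = ln(0.0251/0.0236)/(2πk) = 0.06162/(2π·119) = 8.241×10^-5 m·K/W
  R'_aerogel blanket = ln(0.0344/0.0251)/(2πk) = 0.3152/(2π·0.0170) = 2.951 m·K/W
ΣR = 8.241×10^-5 + 2.951 = 2.951 m·K/W
Q' = ΔT/ΣR = (-156 °C − 29.9 °C)/2.951 = -63.0 W/m
(Negative Q' ⇒ heat flows inward; heat gain = 63.0 W/m.)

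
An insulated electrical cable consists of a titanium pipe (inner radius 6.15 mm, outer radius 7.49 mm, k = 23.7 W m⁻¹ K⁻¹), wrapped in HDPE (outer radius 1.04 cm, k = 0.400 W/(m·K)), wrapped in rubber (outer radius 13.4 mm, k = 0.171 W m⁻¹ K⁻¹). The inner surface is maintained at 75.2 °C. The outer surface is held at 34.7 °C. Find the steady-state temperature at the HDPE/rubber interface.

T = 60.7 °C

Series thermal resistances, inner to outer:
  R'_titanium = ln(0.00749/0.00615)/(2πk) = 0.1971/(2π·23.7) = 0.001324 m·K/W
  R'_HDPE = ln(0.0104/0.00749)/(2πk) = 0.3282/(2π·0.400) = 0.1306 m·K/W
  R'_rubber = ln(0.0134/0.0104)/(2πk) = 0.2534/(2π·0.171) = 0.2359 m·K/W
ΣR = 0.001324 + 0.1306 + 0.2359 = 0.3678 m·K/W
Q' = ΔT/ΣR = (75.2 °C − 34.7 °C)/0.3678 = 110.1 W/m
From the inner boundary to the HDPE/rubber interface, ΣR_partial = 0.1319 m·K/W.
T_interface = T_in − Q'·ΣR_partial = 75.2 °C − (110.1)(0.1319) = 60.7 °C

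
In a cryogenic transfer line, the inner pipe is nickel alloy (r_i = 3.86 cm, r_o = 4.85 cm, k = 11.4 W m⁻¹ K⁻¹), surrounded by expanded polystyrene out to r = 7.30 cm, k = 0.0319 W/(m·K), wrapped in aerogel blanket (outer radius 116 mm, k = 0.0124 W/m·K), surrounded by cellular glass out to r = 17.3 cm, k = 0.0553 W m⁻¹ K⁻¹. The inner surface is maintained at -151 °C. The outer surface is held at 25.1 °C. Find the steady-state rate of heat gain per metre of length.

Resistance network (inner→outer):
  R'_nickel alloy = ln(0.0485/0.0386)/(2πk) = 0.2283/(2π·11.4) = 0.003187 m·K/W
  R'_expanded polystyrene = ln(0.0730/0.0485)/(2πk) = 0.4089/(2π·0.0319) = 2.040 m·K/W
  R'_aerogel blanket = ln(0.116/0.0730)/(2πk) = 0.4631/(2π·0.0124) = 5.944 m·K/W
  R'_cellular glass = ln(0.173/0.116)/(2πk) = 0.3997/(2π·0.0553) = 1.150 m·K/W
ΣR = 0.003187 + 2.040 + 5.944 + 1.150 = 9.137 m·K/W
Q' = ΔT/ΣR = (-151 °C − 25.1 °C)/9.137 = -19.3 W/m
(Negative Q' ⇒ heat flows inward; heat gain = 19.3 W/m.)

Q' = 19.3 W/m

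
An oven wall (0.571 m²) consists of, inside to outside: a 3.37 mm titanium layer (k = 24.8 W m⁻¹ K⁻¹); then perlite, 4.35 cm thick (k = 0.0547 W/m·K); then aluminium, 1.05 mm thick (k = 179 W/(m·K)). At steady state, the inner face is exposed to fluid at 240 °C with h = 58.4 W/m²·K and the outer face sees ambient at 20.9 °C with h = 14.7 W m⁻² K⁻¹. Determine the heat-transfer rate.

Treat each layer as a resistance in series:
  R_conv,in = 1/(hA) = 1/(58.4·0.571) = 0.02999 K/W
  R_titanium = L/(kA) = 0.00337/(24.8·0.571) = 2.380×10^-4 K/W
  R_perlite = L/(kA) = 0.0435/(0.0547·0.571) = 1.393 K/W
  R_aluminium = L/(kA) = 0.00105/(179·0.571) = 1.027×10^-5 K/W
  R_conv,out = 1/(hA) = 1/(14.7·0.571) = 0.1191 K/W
ΣR = 0.02999 + 2.380×10^-4 + 1.393 + 1.027×10^-5 + 0.1191 = 1.542 K/W
Q = ΔT/ΣR = (240 °C − 20.9 °C)/1.542 = 142 W

Q = 142 W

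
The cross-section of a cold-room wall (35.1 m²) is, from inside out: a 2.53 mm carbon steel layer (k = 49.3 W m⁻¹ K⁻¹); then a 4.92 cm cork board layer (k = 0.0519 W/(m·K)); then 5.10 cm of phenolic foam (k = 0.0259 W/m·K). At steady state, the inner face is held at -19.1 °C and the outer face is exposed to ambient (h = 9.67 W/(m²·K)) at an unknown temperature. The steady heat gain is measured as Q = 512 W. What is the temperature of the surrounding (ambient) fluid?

Sum the resistances:
  R_carbon steel = L/(kA) = 0.00253/(49.3·35.1) = 1.462×10^-6 K/W
  R_cork board = L/(kA) = 0.0492/(0.0519·35.1) = 0.02701 K/W
  R_phenolic foam = L/(kA) = 0.0510/(0.0259·35.1) = 0.05610 K/W
  R_conv,out = 1/(hA) = 1/(9.67·35.1) = 0.002946 K/W
ΣR = 0.08606 K/W
ΔT = Q·ΣR = 512 × 0.08606 = 44.06 K
Heat flows inward, so T_out = T_in + ΔT = -19.1 + 44.06 = 25.0 °C

T_out = 25.0 °C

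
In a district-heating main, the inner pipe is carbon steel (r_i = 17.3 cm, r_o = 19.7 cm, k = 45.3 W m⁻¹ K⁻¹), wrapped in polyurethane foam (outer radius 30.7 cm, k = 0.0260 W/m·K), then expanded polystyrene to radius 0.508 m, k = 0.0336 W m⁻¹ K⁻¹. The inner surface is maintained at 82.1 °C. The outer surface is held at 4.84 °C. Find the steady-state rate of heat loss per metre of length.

Series thermal resistances, inner to outer:
  R'_carbon steel = ln(0.197/0.173)/(2πk) = 0.1299/(2π·45.3) = 4.564×10^-4 m·K/W
  R'_polyurethane foam = ln(0.307/0.197)/(2πk) = 0.4436/(2π·0.0260) = 2.716 m·K/W
  R'_expanded polystyrene = ln(0.508/0.307)/(2πk) = 0.5036/(2π·0.0336) = 2.386 m·K/W
ΣR = 4.564×10^-4 + 2.716 + 2.386 = 5.102 m·K/W
Q' = ΔT/ΣR = (82.1 °C − 4.84 °C)/5.102 = 15.1 W/m

Q' = 15.1 W/m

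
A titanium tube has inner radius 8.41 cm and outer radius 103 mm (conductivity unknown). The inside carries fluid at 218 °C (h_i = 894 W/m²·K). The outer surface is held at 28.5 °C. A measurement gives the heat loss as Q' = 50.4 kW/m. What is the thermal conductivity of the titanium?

k = 19.6 W/m·K

ΣR = ΔT/Q' = |218 − 28.5|/50400 = 0.003760 m·K/W
Known resistances:
  R'_conv,in = 1/(2πr h) = 1/(2π·0.0841·894) = 0.002117 m·K/W
R_titanium = ΣR − ΣR_known = 0.003760 − 0.002117 = 0.001643 m·K/W
ln(r₂/r₁)/(2πk) = 0.001643 ⇒ k = 0.2027/(2π·0.001643) = 19.6 W/m·K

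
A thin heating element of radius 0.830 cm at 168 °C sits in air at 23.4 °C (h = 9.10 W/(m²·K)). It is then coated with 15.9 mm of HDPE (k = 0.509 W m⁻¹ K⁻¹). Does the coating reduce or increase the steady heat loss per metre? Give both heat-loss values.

Critical radius for a cylinder: r_cr = k/h = 0.0559 m = 5.59 cm.
Outer radius after coating: r₂ = 0.00830 + 0.0159 = 0.02420 m.
Since r₁ < r_cr and r₂ ≤ r_cr, the coating moves toward the maximum at r_cr — heat loss rises.
Bare: R = 1/(2πr₁h) = 2.107 m·K/W; Q = 144.6/2.107 = 68.6 W/m.
Coated: R = R_cond + R_conv = 1.057 m·K/W; Q = 144.6/1.057 = 137 W/m.

increases: 68.6 → 137 W/m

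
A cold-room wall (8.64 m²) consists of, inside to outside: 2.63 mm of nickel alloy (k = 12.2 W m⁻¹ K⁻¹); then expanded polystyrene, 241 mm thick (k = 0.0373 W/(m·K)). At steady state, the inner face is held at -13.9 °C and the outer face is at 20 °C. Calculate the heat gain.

Q = 45.3 W

Treat each layer as a resistance in series:
  R_nickel alloy = L/(kA) = 0.00263/(12.2·8.64) = 2.495×10^-5 K/W
  R_expanded polystyrene = L/(kA) = 0.241/(0.0373·8.64) = 0.7478 K/W
ΣR = 2.495×10^-5 + 0.7478 = 0.7478 K/W
Q = ΔT/ΣR = (-13.9 °C − 20 °C)/0.7478 = -45.3 W
(Negative Q ⇒ heat flows inward; heat gain = 45.3 W.)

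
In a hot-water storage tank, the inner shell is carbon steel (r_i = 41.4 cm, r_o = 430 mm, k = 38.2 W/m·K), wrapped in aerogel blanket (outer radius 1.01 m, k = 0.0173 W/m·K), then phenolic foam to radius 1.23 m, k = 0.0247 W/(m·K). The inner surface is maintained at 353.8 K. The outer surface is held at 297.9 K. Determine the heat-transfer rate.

Resistance network (inner→outer):
  R_carbon steel = (1/0.414 − 1/0.430)/(4πk) = 0.08988/(4π·38.2) = 1.872×10^-4 K/W
  R_aerogel blanket = (1/0.430 − 1/1.01)/(4πk) = 1.335/(4π·0.0173) = 6.143 K/W
  R_phenolic foam = (1/1.01 − 1/1.23)/(4πk) = 0.1771/(4π·0.0247) = 0.5705 K/W
ΣR = 1.872×10^-4 + 6.143 + 0.5705 = 6.714 K/W
Q = ΔT/ΣR = (353.8 K − 297.9 K)/6.714 = 8.33 W

Q = 8.33 W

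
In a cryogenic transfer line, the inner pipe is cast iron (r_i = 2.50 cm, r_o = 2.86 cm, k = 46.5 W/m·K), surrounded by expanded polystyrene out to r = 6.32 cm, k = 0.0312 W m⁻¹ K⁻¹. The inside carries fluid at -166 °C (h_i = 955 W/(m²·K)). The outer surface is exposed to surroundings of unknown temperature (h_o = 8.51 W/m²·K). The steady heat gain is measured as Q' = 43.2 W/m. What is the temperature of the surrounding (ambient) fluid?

Series resistances:
  R'_conv,in = 1/(2πr h) = 1/(2π·0.0250·955) = 0.006666 m·K/W
  R'_cast iron = ln(0.0286/0.0250)/(2πk) = 0.1345/(2π·46.5) = 4.605×10^-4 m·K/W
  R'_expanded polystyrene = ln(0.0632/0.0286)/(2πk) = 0.7929/(2π·0.0312) = 4.045 m·K/W
  R'_conv,out = 1/(2πr h) = 1/(2π·0.0632·8.51) = 0.2959 m·K/W
ΣR = 4.348 m·K/W
ΔT = Q'·ΣR = 43.2 × 4.348 = 187.8 K
Heat flows inward, so T_out = T_in + ΔT = -166 + 187.8 = 21.8 °C

T_out = 21.8 °C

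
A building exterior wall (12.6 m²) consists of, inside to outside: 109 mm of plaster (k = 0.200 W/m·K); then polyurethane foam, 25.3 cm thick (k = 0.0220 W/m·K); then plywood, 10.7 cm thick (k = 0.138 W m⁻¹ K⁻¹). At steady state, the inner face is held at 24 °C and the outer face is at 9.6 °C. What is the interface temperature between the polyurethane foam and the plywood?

Treat each layer as a resistance in series:
  R_plaster = L/(kA) = 0.109/(0.200·12.6) = 0.04325 K/W
  R_polyurethane foam = L/(kA) = 0.253/(0.0220·12.6) = 0.9127 K/W
  R_plywood = L/(kA) = 0.107/(0.138·12.6) = 0.06154 K/W
ΣR = 0.04325 + 0.9127 + 0.06154 = 1.017 K/W
Q = ΔT/ΣR = (24 °C − 9.6 °C)/1.017 = 14.16 W
From the inner boundary to the polyurethane foam/plywood interface, ΣR_partial = 0.9559 K/W.
T_interface = T_in − Q·ΣR_partial = 24 °C − (14.16)(0.9559) = 10.5 °C

T = 10.5 °C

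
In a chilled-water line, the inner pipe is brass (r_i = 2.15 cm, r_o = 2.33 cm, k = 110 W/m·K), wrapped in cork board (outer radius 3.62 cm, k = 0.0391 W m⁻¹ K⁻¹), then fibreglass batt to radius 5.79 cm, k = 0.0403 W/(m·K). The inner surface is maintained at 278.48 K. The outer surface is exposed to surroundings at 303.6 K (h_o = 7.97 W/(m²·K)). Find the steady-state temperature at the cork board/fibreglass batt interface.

T = 289.8 K

Treat each layer as a resistance in series:
  R'_brass = ln(0.0233/0.0215)/(2πk) = 0.08040/(2π·110) = 1.163×10^-4 m·K/W
  R'_cork board = ln(0.0362/0.0233)/(2πk) = 0.4406/(2π·0.0391) = 1.793 m·K/W
  R'_fibreglass batt = ln(0.0579/0.0362)/(2πk) = 0.4697/(2π·0.0403) = 1.855 m·K/W
  R'_conv,out = 1/(2πr h) = 1/(2π·0.0579·7.97) = 0.3449 m·K/W
ΣR = 1.163×10^-4 + 1.793 + 1.855 + 0.3449 = 3.993 m·K/W
Q' = ΔT/ΣR = (278.48 K − 303.6 K)/3.993 = -6.291 W/m
From the inner boundary to the cork board/fibreglass batt interface, ΣR_partial = 1.793 m·K/W.
T_interface = T_in − Q'·ΣR_partial = 278.48 K − (-6.291)(1.793) = 289.8 K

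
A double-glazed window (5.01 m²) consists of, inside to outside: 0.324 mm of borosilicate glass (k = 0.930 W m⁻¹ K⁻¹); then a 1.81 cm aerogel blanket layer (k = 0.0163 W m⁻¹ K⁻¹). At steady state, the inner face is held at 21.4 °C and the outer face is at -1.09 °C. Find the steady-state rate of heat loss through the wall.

Q = 101 W

Treat each layer as a resistance in series:
  R_borosilicate glass = L/(kA) = 3.24×10^-4/(0.930·5.01) = 6.954×10^-5 K/W
  R_aerogel blanket = L/(kA) = 0.0181/(0.0163·5.01) = 0.2216 K/W
ΣR = 6.954×10^-5 + 0.2216 = 0.2217 K/W
Q = ΔT/ΣR = (21.4 °C − -1.09 °C)/0.2217 = 101 W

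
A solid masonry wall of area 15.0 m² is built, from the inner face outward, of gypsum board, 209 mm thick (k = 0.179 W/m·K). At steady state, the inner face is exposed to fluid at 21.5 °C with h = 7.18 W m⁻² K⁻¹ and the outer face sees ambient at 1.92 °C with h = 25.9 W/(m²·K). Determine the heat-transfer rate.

Q = 218 W

Treat each layer as a resistance in series:
  R_conv,in = 1/(hA) = 1/(7.18·15.0) = 0.009285 K/W
  R_gypsum board = L/(kA) = 0.209/(0.179·15.0) = 0.07784 K/W
  R_conv,out = 1/(hA) = 1/(25.9·15.0) = 0.002574 K/W
ΣR = 0.009285 + 0.07784 + 0.002574 = 0.08970 K/W
Q = ΔT/ΣR = (21.5 °C − 1.92 °C)/0.08970 = 218 W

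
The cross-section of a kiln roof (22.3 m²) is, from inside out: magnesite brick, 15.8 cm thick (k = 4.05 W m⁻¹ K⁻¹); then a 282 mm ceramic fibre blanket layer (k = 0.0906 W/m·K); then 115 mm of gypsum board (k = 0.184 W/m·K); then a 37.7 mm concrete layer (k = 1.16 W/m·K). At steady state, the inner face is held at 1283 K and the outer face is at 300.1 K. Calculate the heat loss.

Resistance network (inner→outer):
  R_magnesite brick = L/(kA) = 0.158/(4.05·22.3) = 0.001749 K/W
  R_ceramic fibre blanket = L/(kA) = 0.282/(0.0906·22.3) = 0.1396 K/W
  R_gypsum board = L/(kA) = 0.115/(0.184·22.3) = 0.02803 K/W
  R_concrete = L/(kA) = 0.0377/(1.16·22.3) = 0.001457 K/W
ΣR = 0.001749 + 0.1396 + 0.02803 + 0.001457 = 0.1708 K/W
Q = ΔT/ΣR = (1283 K − 300.1 K)/0.1708 = 5750 W

Q = 5750 W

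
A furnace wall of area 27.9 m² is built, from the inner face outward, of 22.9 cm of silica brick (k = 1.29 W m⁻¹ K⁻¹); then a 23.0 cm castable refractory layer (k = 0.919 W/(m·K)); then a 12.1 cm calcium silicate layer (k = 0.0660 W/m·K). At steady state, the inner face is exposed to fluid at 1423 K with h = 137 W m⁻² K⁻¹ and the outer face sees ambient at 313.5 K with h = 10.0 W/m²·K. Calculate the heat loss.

Q = 13.1 kW

Series thermal resistances, inner to outer:
  R_conv,in = 1/(hA) = 1/(137·27.9) = 2.616×10^-4 K/W
  R_silica brick = L/(kA) = 0.229/(1.29·27.9) = 0.006363 K/W
  R_castable refractory = L/(kA) = 0.230/(0.919·27.9) = 0.008970 K/W
  R_calcium silicate = L/(kA) = 0.121/(0.0660·27.9) = 0.06571 K/W
  R_conv,out = 1/(hA) = 1/(10.0·27.9) = 0.003584 K/W
ΣR = 2.616×10^-4 + 0.006363 + 0.008970 + 0.06571 + 0.003584 = 0.08489 K/W
Q = ΔT/ΣR = (1423 K − 313.5 K)/0.08489 = 13100 W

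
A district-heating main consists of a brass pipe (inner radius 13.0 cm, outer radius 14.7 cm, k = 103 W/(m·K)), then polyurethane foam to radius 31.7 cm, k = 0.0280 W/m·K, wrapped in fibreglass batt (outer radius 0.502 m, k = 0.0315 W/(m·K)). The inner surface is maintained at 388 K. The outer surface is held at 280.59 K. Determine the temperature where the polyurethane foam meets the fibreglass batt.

Resistance network (inner→outer):
  R'_brass = ln(0.147/0.130)/(2πk) = 0.1229/(2π·103) = 1.899×10^-4 m·K/W
  R'_polyurethane foam = ln(0.317/0.147)/(2πk) = 0.7685/(2π·0.0280) = 4.368 m·K/W
  R'_fibreglass batt = ln(0.502/0.317)/(2πk) = 0.4597/(2π·0.0315) = 2.323 m·K/W
ΣR = 1.899×10^-4 + 4.368 + 2.323 = 6.691 m·K/W
Q' = ΔT/ΣR = (388 K − 280.59 K)/6.691 = 16.05 W/m
From the inner boundary to the polyurethane foam/fibreglass batt interface, ΣR_partial = 4.368 m·K/W.
T_interface = T_in − Q'·ΣR_partial = 388 K − (16.05)(4.368) = 317.9 K

T = 317.9 K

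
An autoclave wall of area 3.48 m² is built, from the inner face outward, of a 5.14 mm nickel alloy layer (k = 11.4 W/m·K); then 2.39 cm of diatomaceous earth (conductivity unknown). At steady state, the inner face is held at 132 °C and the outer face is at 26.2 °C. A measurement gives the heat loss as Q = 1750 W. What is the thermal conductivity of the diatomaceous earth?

k = 0.114 W/m·K

ΣR = ΔT/Q = |132 − 26.2|/1750 = 0.06046 K/W
Known resistances:
  R_nickel alloy = L/(kA) = 0.00514/(11.4·3.48) = 1.296×10^-4 K/W
R_diatomaceous earth = ΣR − ΣR_known = 0.06046 − 1.296×10^-4 = 0.06033 K/W
L/(kA) = 0.06033 ⇒ k = 0.0239/(0.06033·3.48) = 0.114 W/m·K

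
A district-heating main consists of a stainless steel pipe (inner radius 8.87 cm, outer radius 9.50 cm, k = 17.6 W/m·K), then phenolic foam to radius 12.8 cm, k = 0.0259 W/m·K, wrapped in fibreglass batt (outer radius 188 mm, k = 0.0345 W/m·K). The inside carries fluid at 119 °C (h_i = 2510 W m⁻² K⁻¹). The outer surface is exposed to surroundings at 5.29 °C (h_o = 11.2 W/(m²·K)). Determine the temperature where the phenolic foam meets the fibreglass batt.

Series thermal resistances, inner to outer:
  R'_conv,in = 1/(2πr h) = 1/(2π·0.0887·2510) = 7.149×10^-4 m·K/W
  R'_stainless steel = ln(0.0950/0.0887)/(2πk) = 0.06862/(2π·17.6) = 6.205×10^-4 m·K/W
  R'_phenolic foam = ln(0.128/0.0950)/(2πk) = 0.2982/(2π·0.0259) = 1.832 m·K/W
  R'_fibreglass batt = ln(0.188/0.128)/(2πk) = 0.3844/(2π·0.0345) = 1.773 m·K/W
  R'_conv,out = 1/(2πr h) = 1/(2π·0.188·11.2) = 0.07559 m·K/W
ΣR = 7.149×10^-4 + 6.205×10^-4 + 1.832 + 1.773 + 0.07559 = 3.682 m·K/W
Q' = ΔT/ΣR = (119 °C − 5.29 °C)/3.682 = 30.88 W/m
From the inner boundary to the phenolic foam/fibreglass batt interface, ΣR_partial = 1.833 m·K/W.
T_interface = T_in − Q'·ΣR_partial = 119 °C − (30.88)(1.833) = 62.4 °C

T = 62.4 °C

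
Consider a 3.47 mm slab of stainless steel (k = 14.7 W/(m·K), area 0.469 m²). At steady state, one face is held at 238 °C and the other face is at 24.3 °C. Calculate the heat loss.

Q = kA·ΔT/L = 14.7 × 0.469 × |238 °C − 24.3 °C| / 0.00347 = 4.25×10^5 W

Q = 425 kW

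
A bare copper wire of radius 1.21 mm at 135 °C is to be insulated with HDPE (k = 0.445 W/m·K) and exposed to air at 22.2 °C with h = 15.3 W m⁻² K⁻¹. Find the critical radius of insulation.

r_cr = 2.91 cm

For a cylinder, r_cr = k_ins/h = 0.445/15.3 = 0.0291 m = 2.91 cm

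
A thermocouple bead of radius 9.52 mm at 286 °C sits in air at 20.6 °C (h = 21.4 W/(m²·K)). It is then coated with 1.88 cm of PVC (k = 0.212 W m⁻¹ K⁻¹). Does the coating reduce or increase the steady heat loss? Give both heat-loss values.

Critical radius for a sphere: r_cr = 2k/h = 0.0198 m = 1.98 cm.
Outer radius after coating: r₂ = 0.00952 + 0.0188 = 0.02832 m.
r₁ < r_cr < r₂: heat loss rises to a maximum at r_cr then falls. Whether the coating helps depends on whether Q(r₂) has dropped back below Q(r₁).
Bare: R = 1/(4πr₁²h) = 41.03 K/W; Q = 265.4/41.03 = 6.47 W.
Coated: R = R_cond + R_conv = 30.81 K/W; Q = 265.4/30.81 = 8.61 W.

increases: 6.47 → 8.61 W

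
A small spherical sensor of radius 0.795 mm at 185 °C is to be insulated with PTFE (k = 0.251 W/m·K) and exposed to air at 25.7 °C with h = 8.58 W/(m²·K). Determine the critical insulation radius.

For a sphere, r_cr = 2k_ins/h = 2·0.251/8.58 = 0.0585 m = 5.85 cm

r_cr = 5.85 cm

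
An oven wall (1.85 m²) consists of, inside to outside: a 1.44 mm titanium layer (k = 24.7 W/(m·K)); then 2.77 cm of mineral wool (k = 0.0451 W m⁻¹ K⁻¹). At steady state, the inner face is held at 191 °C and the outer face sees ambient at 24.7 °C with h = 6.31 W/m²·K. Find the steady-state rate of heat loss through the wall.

Treat each layer as a resistance in series:
  R_titanium = L/(kA) = 0.00144/(24.7·1.85) = 3.151×10^-5 K/W
  R_mineral wool = L/(kA) = 0.0277/(0.0451·1.85) = 0.3320 K/W
  R_conv,out = 1/(hA) = 1/(6.31·1.85) = 0.08566 K/W
ΣR = 3.151×10^-5 + 0.3320 + 0.08566 = 0.4177 K/W
Q = ΔT/ΣR = (191 °C − 24.7 °C)/0.4177 = 398 W

Q = 398 W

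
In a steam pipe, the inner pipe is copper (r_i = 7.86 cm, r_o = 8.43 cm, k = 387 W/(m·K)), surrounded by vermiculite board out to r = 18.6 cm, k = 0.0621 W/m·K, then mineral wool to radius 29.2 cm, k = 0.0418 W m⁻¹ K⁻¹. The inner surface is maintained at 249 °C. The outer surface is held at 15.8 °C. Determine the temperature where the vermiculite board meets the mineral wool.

Series thermal resistances, inner to outer:
  R'_copper = ln(0.0843/0.0786)/(2πk) = 0.07001/(2π·387) = 2.879×10^-5 m·K/W
  R'_vermiculite board = ln(0.186/0.0843)/(2πk) = 0.7914/(2π·0.0621) = 2.028 m·K/W
  R'_mineral wool = ln(0.292/0.186)/(2πk) = 0.4510/(2π·0.0418) = 1.717 m·K/W
ΣR = 2.879×10^-5 + 2.028 + 1.717 = 3.745 m·K/W
Q' = ΔT/ΣR = (249 °C − 15.8 °C)/3.745 = 62.27 W/m
From the inner boundary to the vermiculite board/mineral wool interface, ΣR_partial = 2.028 m·K/W.
T_interface = T_in − Q'·ΣR_partial = 249 °C − (62.27)(2.028) = 123 °C

T = 123 °C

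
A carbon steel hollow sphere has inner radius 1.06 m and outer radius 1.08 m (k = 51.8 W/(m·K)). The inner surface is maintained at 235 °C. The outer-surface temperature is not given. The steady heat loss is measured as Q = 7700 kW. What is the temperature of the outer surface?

T_out = 28.3 °C

Sum the resistances:
  R_carbon steel = (1/1.06 − 1/1.08)/(4πk) = 0.01747/(4π·51.8) = 2.684×10^-5 K/W
ΣR = 2.684×10^-5 K/W
ΔT = Q·ΣR = 7.70×10^6 × 2.684×10^-5 = 206.7 K
Heat flows outward, so T_out = T_in − ΔT = 235 − 206.7 = 28.3 °C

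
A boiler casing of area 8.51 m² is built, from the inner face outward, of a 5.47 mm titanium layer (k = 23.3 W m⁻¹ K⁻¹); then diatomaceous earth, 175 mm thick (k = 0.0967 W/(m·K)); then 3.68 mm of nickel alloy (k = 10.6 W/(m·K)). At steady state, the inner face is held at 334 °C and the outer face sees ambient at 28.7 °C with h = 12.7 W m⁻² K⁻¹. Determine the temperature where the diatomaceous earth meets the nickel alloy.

Resistance network (inner→outer):
  R_titanium = L/(kA) = 0.00547/(23.3·8.51) = 2.759×10^-5 K/W
  R_diatomaceous earth = L/(kA) = 0.175/(0.0967·8.51) = 0.2127 K/W
  R_nickel alloy = L/(kA) = 0.00368/(10.6·8.51) = 4.080×10^-5 K/W
  R_conv,out = 1/(hA) = 1/(12.7·8.51) = 0.009253 K/W
ΣR = 2.759×10^-5 + 0.2127 + 4.080×10^-5 + 0.009253 = 0.2220 K/W
Q = ΔT/ΣR = (334 °C − 28.7 °C)/0.2220 = 1375 W
From the inner boundary to the diatomaceous earth/nickel alloy interface, ΣR_partial = 0.2127 K/W.
T_interface = T_in − Q·ΣR_partial = 334 °C − (1375)(0.2127) = 41.5 °C

T = 41.5 °C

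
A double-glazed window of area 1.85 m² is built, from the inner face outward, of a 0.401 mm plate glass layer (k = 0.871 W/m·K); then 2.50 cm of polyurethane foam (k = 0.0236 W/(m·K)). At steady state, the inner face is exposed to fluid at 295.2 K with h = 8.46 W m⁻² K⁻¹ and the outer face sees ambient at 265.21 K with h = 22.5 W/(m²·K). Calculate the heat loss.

Treat each layer as a resistance in series:
  R_conv,in = 1/(hA) = 1/(8.46·1.85) = 0.06389 K/W
  R_plate glass = L/(kA) = 4.01×10^-4/(0.871·1.85) = 2.489×10^-4 K/W
  R_polyurethane foam = L/(kA) = 0.0250/(0.0236·1.85) = 0.5726 K/W
  R_conv,out = 1/(hA) = 1/(22.5·1.85) = 0.02402 K/W
ΣR = 0.06389 + 2.489×10^-4 + 0.5726 + 0.02402 = 0.6608 K/W
Q = ΔT/ΣR = (295.2 K − 265.21 K)/0.6608 = 45.4 W

Q = 45.4 W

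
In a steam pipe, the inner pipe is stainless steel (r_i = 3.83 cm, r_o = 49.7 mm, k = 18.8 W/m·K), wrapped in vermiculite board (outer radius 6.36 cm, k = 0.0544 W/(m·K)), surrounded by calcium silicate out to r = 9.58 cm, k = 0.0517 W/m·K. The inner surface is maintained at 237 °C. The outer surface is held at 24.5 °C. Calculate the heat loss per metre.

Series thermal resistances, inner to outer:
  R'_stainless steel = ln(0.0497/0.0383)/(2πk) = 0.2606/(2π·18.8) = 0.002206 m·K/W
  R'_vermiculite board = ln(0.0636/0.0497)/(2πk) = 0.2466/(2π·0.0544) = 0.7215 m·K/W
  R'_calcium silicate = ln(0.0958/0.0636)/(2πk) = 0.4096/(2π·0.0517) = 1.261 m·K/W
ΣR = 0.002206 + 0.7215 + 1.261 = 1.985 m·K/W
Q' = ΔT/ΣR = (237 °C − 24.5 °C)/1.985 = 107 W/m

Q' = 107 W/m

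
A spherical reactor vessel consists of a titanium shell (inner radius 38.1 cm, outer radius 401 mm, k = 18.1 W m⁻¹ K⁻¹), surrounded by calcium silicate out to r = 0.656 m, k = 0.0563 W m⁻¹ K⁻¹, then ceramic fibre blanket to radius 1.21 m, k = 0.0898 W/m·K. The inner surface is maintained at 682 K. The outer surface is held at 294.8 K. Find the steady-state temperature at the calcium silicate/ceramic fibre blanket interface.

Series thermal resistances, inner to outer:
  R_titanium = (1/0.381 − 1/0.401)/(4πk) = 0.1309/(4π·18.1) = 5.755×10^-4 K/W
  R_calcium silicate = (1/0.401 − 1/0.656)/(4πk) = 0.9694/(4π·0.0563) = 1.370 K/W
  R_ceramic fibre blanket = (1/0.656 − 1/1.21)/(4πk) = 0.6979/(4π·0.0898) = 0.6185 K/W
ΣR = 5.755×10^-4 + 1.370 + 0.6185 = 1.989 K/W
Q = ΔT/ΣR = (682 K − 294.8 K)/1.989 = 194.7 W
From the inner boundary to the calcium silicate/ceramic fibre blanket interface, ΣR_partial = 1.371 K/W.
T_interface = T_in − Q·ΣR_partial = 682 K − (194.7)(1.371) = 415 K

T = 415 K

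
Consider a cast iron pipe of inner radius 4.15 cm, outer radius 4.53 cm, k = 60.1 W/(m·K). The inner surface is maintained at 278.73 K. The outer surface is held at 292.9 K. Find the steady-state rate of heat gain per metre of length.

Q' = 61.1 kW/m

Q' = 2πk·ΔT/ln(r₂/r₁) = 2π × 60.1 × 14.17 / ln(0.0453/0.0415) = 61100 W/m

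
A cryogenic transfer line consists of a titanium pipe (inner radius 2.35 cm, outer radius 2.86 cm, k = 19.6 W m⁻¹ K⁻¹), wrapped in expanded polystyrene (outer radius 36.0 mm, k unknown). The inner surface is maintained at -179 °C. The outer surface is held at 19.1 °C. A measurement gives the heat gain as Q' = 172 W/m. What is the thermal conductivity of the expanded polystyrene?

ΣR = ΔT/Q' = |-179 − 19.1|/172 = 1.152 m·K/W
Known resistances:
  R'_titanium = ln(0.0286/0.0235)/(2πk) = 0.1964/(2π·19.6) = 0.001595 m·K/W
R_expanded polystyrene = ΣR − ΣR_known = 1.152 − 0.001595 = 1.150 m·K/W
ln(r₂/r₁)/(2πk) = 1.150 ⇒ k = 0.2301/(2π·1.150) = 0.0318 W/m·K

k = 0.0318 W/m·K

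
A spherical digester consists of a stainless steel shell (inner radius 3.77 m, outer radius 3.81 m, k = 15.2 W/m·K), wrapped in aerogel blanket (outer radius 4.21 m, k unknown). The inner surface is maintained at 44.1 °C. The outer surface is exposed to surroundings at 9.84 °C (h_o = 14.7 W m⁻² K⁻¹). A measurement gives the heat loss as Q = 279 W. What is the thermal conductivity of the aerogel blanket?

ΣR = ΔT/Q = |44.1 − 9.84|/279 = 0.1228 K/W
Known resistances:
  R_stainless steel = (1/3.77 − 1/3.81)/(4πk) = 0.002785/(4π·15.2) = 1.458×10^-5 K/W
  R_conv,out = 1/(4πr²h) = 1/(4π·4.21²·14.7) = 3.054×10^-4 K/W
R_aerogel blanket = ΣR − ΣR_known = 0.1228 − 3.200×10^-4 = 0.1225 K/W
(1/r₁−1/r₂)/(4πk) = 0.1225 ⇒ k = 0.02494/(4π·0.1225) = 0.0162 W/m·K

k = 0.0162 W/m·K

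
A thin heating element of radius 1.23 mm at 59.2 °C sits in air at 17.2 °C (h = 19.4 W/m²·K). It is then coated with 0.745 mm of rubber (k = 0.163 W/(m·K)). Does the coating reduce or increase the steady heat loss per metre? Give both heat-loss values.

increases: 6.30 → 9.10 W/m

Critical radius for a cylinder: r_cr = k/h = 0.00840 m = 0.840 cm.
Outer radius after coating: r₂ = 0.00123 + 7.45×10^-4 = 0.001975 m.
Since r₁ < r_cr and r₂ ≤ r_cr, the coating moves toward the maximum at r_cr — heat loss rises.
Bare: R = 1/(2πr₁h) = 6.670 m·K/W; Q = 42/6.670 = 6.30 W/m.
Coated: R = R_cond + R_conv = 4.616 m·K/W; Q = 42/4.616 = 9.10 W/m.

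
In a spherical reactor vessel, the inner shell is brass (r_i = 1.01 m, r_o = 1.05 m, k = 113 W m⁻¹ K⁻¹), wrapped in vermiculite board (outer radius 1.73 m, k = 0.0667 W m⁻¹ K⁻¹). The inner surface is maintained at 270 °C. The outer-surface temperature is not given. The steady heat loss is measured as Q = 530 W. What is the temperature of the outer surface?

Series resistances:
  R_brass = (1/1.01 − 1/1.05)/(4πk) = 0.03772/(4π·113) = 2.656×10^-5 K/W
  R_vermiculite board = (1/1.05 − 1/1.73)/(4πk) = 0.3743/(4π·0.0667) = 0.4466 K/W
ΣR = 0.4466 K/W
ΔT = Q·ΣR = 530 × 0.4466 = 236.7 K
Heat flows outward, so T_out = T_in − ΔT = 270 − 236.7 = 33.3 °C

T_out = 33.3 °C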